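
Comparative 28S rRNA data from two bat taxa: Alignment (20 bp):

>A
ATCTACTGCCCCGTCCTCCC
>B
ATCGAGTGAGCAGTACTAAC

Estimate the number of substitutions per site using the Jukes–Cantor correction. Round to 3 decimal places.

0.572

The sequences differ at 8 of 20 sites (4, 6, 9, 10, 12, 15, 18, 19), so p = 8/20 = 0.4.
d = −(3/4) ln(1 − 4p/3) = −0.75 ln(1 − 0.533333) = −0.75 ln(0.466667)
  = −0.75 × (-0.762139) = 0.571604 substitutions/site.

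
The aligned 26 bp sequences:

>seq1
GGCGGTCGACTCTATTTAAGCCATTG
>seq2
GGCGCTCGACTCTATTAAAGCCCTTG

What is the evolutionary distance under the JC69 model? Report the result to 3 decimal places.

0.125

The sequences differ at 3 of 26 sites (5, 17, 23), so p = 3/26 ≈ 0.115385.
d = −(3/4) ln(1 − 4p/3) = −0.75 ln(1 − 0.153847) = −0.75 ln(0.846153)
  = −0.75 × (-0.167055) = 0.125291 substitutions/site.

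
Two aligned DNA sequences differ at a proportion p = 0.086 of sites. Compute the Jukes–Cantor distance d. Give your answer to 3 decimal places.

0.091

d = −(3/4) ln(1 − 4p/3) = −0.75 ln(1 − 0.114667) = −0.75 ln(0.885333)
  = −0.75 × (-0.121791) = 0.091343 substitutions/site.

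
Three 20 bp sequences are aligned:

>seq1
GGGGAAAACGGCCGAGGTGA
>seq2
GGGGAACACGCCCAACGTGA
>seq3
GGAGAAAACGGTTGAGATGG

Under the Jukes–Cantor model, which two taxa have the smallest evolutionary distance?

seq1 and seq2

seq1–seq2: 4/20 differ, p = 0.200, d = 0.233.
seq1–seq3: 5/20 differ, p = 0.250, d = 0.304.
seq2–seq3: 9/20 differ, p = 0.450, d = 0.687.
The smallest distance is between seq1 and seq2.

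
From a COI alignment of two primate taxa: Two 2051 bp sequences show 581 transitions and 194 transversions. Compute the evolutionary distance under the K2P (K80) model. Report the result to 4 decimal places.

P = 581/2051 ≈ 0.283276 and Q = 194/2051 ≈ 0.094588.
Under the Kimura two-parameter model, d = −½ ln(1 − 2P − Q) − ¼ ln(1 − 2Q).
1 − 2P − Q = 0.33886, giving −½ ln(0.33886) = 0.541084.
1 − 2Q = 0.810824, giving −¼ ln(0.810824) = 0.052426.
d = 0.541084 + 0.052426 = 0.593510.

0.5935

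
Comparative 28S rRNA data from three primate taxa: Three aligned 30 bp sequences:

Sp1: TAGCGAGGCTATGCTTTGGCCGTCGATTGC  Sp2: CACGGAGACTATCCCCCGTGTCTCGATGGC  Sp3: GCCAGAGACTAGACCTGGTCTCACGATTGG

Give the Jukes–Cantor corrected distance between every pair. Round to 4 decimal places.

d(Sp1,Sp2) = 0.6467, d(Sp1,Sp3) = 0.7301, d(Sp2,Sp3) = 0.5034

Sp1–Sp2: 13/30 sites differ → p ≈ 0.433333, d = −0.75 ln(1 − 0.577777) = 0.646666 ≈ 0.6467.
Sp1–Sp3: 14/30 sites differ → p ≈ 0.466667, d = −0.75 ln(1 − 0.622223) = 0.730088 ≈ 0.7301.
Sp2–Sp3: 11/30 sites differ → p ≈ 0.366667, d = −0.75 ln(1 − 0.488889) = 0.503376 ≈ 0.5034.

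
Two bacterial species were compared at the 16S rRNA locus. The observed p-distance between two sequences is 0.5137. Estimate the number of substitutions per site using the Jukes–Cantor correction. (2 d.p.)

d = −(3/4) ln(1 − 4p/3) = −0.75 ln(1 − 0.684933) = −0.75 ln(0.315067)
  = −0.75 × (-1.154970) = 0.866228 substitutions/site.

0.87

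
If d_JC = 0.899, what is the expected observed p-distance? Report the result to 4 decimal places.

0.5238

p = (3/4)(1 − e^(−4d/3)) = 0.75 × (1 − e^(-1.198667)) = 0.75 × (1 − 0.301596) = 0.523803.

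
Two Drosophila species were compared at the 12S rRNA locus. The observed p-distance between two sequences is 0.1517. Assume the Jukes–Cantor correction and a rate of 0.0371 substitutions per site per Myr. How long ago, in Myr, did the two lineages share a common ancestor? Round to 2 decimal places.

2.28

d = −(3/4) ln(1 − 4p/3) = −0.75 ln(1 − 0.202267) = −0.75 ln(0.797733)
  = −0.75 × (-0.225981) = 0.169486 substitutions/site.
Under a molecular clock d = 2μt, so t = d/(2μ) = 0.169486 / (2 × 0.0371) = 2.28 Myr.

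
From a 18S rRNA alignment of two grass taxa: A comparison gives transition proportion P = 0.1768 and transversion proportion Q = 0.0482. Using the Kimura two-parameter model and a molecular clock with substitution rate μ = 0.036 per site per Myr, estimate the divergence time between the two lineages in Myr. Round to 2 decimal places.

Under the Kimura two-parameter model, d = −½ ln(1 − 2P − Q) − ¼ ln(1 − 2Q).
1 − 2P − Q = 0.5982, giving −½ ln(0.5982) = 0.256915.
1 − 2Q = 0.9036, giving −¼ ln(0.9036) = 0.025342.
d = 0.256915 + 0.025342 = 0.282257.
Under a molecular clock d = 2μt, so t = d/(2μ) = 0.282257 / (2 × 0.036) = 3.92 Myr.

3.92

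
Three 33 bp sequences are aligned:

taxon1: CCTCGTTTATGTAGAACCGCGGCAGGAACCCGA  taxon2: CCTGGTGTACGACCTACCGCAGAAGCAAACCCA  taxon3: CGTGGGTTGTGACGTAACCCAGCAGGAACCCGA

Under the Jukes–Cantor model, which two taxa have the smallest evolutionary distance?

taxon1 and taxon3

taxon1–taxon2: 12/33 differ, p = 0.364, d = 0.497.
taxon1–taxon3: 10/33 differ, p = 0.303, d = 0.388.
taxon2–taxon3: 12/33 differ, p = 0.364, d = 0.497.
The smallest distance is between taxon1 and taxon3.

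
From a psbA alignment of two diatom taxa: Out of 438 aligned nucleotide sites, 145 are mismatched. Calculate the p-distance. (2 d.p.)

0.33

p = 145/438 = 0.331050… ≈ 0.33 (to 2 d.p.).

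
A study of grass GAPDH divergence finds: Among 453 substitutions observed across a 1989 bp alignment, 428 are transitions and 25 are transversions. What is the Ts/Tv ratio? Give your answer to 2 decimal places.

R = 428/25 = 17.12.

17.12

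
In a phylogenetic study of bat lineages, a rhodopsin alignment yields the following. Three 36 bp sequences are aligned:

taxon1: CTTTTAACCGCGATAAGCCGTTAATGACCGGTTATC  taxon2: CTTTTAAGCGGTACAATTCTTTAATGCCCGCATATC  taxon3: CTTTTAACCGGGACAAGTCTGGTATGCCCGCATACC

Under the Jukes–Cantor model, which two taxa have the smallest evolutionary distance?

taxon1–taxon2: 10/36 differ, p = 0.278, d = 0.347.
taxon1–taxon3: 11/36 differ, p = 0.306, d = 0.392.
taxon2–taxon3: 7/36 differ, p = 0.194, d = 0.225.
The smallest distance is between taxon2 and taxon3.

taxon2 and taxon3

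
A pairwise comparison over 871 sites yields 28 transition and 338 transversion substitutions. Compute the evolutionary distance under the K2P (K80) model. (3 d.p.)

0.675

P = 28/871 ≈ 0.032147 and Q = 338/871 ≈ 0.38806.
Under the Kimura two-parameter model, d = −½ ln(1 − 2P − Q) − ¼ ln(1 − 2Q).
1 − 2P − Q = 0.547646, giving −½ ln(0.547646) = 0.301063.
1 − 2Q = 0.22388, giving −¼ ln(0.22388) = 0.374161.
d = 0.301063 + 0.374161 = 0.675224.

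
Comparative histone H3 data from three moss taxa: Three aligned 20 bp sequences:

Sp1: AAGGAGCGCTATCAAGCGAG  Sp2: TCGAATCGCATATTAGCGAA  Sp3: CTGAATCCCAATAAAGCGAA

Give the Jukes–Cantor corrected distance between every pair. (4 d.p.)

d(Sp1,Sp2) = 0.8240, d(Sp1,Sp3) = 0.5716, d(Sp2,Sp3) = 0.4715

Sp1–Sp2: 10/20 sites differ → p = 0.5, d = −0.75 ln(1 − 0.666667) = 0.823960 ≈ 0.8240.
Sp1–Sp3: 8/20 sites differ → p = 0.4, d = −0.75 ln(1 − 0.533333) = 0.571605 ≈ 0.5716.
Sp2–Sp3: 7/20 sites differ → p = 0.35, d = −0.75 ln(1 − 0.466667) = 0.471457 ≈ 0.4715.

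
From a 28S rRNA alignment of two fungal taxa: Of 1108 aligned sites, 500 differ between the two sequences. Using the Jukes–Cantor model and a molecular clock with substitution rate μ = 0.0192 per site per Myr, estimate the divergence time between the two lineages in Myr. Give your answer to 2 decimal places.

p = 500/1108 ≈ 0.451264.
d = −(3/4) ln(1 − 4p/3) = −0.75 ln(1 − 0.601685) = −0.75 ln(0.398315)
  = −0.75 × (-0.920512) = 0.690384 substitutions/site.
Under a molecular clock d = 2μt, so t = d/(2μ) = 0.690384 / (2 × 0.0192) = 17.98 Myr.

17.98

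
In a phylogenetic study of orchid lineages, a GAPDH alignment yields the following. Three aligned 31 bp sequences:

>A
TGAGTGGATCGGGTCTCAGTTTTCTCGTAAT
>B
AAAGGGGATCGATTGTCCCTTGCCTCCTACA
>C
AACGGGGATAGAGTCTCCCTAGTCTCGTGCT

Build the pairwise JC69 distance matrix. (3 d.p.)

d(A,B) = 0.614, d(A,C) = 0.544, d(B,C) = 0.367

A–B: 13/31 sites differ → p ≈ 0.419355, d = −0.75 ln(1 − 0.55914) = 0.614271 ≈ 0.614.
A–C: 12/31 sites differ → p ≈ 0.387097, d = −0.75 ln(1 − 0.516129) = 0.544453 ≈ 0.544.
B–C: 9/31 sites differ → p ≈ 0.290323, d = −0.75 ln(1 − 0.387097) = 0.367161 ≈ 0.367.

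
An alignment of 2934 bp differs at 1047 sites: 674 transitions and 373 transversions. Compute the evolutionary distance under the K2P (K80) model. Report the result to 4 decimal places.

0.5150

P = 674/2934 ≈ 0.229721 and Q = 373/2934 ≈ 0.12713.
Under the Kimura two-parameter model, d = −½ ln(1 − 2P − Q) − ¼ ln(1 − 2Q).
1 − 2P − Q = 0.413428, giving −½ ln(0.413428) = 0.441636.
1 − 2Q = 0.74574, giving −¼ ln(0.74574) = 0.073345.
d = 0.441636 + 0.073345 = 0.514981.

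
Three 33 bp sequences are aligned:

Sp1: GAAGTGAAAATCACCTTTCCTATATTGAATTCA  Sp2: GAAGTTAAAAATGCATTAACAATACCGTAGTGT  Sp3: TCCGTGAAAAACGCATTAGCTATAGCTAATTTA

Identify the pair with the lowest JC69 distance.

Sp1–Sp2: 14/33 differ, p = 0.424, d = 0.625.
Sp1–Sp3: 12/33 differ, p = 0.364, d = 0.497.
Sp2–Sp3: 13/33 differ, p = 0.394, d = 0.559.
The smallest distance is between Sp1 and Sp3.

Sp1 and Sp3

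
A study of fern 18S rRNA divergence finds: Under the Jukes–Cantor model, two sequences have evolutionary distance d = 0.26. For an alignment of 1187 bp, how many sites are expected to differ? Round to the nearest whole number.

Invert JC69: p = (3/4)(1 − e^(−4d/3)) = 0.75 × (1 − e^(-0.346667)) = 0.75 × (1 − 0.707041) = 0.219719.
Expected differing sites = pL ≈ 0.219719 × 1187 = 260.806453 ≈ 261.

261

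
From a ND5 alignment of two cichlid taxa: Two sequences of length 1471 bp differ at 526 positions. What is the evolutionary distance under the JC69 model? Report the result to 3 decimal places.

0.486

p = 526/1471 ≈ 0.35758.
d = −(3/4) ln(1 − 4p/3) = −0.75 ln(1 − 0.476773) = −0.75 ln(0.523227)
  = −0.75 × (-0.647740) = 0.485805 substitutions/site.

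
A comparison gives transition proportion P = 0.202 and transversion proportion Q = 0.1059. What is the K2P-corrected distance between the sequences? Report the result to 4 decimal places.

0.4161

Under the Kimura two-parameter model, d = −½ ln(1 − 2P − Q) − ¼ ln(1 − 2Q).
1 − 2P − Q = 0.4901, giving −½ ln(0.4901) = 0.356573.
1 − 2Q = 0.7882, giving −¼ ln(0.7882) = 0.059501.
d = 0.356573 + 0.059501 = 0.416074.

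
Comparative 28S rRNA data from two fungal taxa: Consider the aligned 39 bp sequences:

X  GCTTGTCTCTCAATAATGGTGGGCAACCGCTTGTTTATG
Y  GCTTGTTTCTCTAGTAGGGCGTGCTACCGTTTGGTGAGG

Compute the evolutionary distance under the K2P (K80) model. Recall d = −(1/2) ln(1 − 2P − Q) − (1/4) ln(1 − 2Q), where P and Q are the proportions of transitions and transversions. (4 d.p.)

Of 39 sites, 3 differences are transitions and 9 are transversions, so P = 3/39 ≈ 0.076923 and Q = 9/39 ≈ 0.230769.
Under the Kimura two-parameter model, d = −½ ln(1 − 2P − Q) − ¼ ln(1 − 2Q).
1 − 2P − Q = 0.615385, giving −½ ln(0.615385) = 0.242754.
1 − 2Q = 0.538462, giving −¼ ln(0.538462) = 0.154760.
d = 0.242754 + 0.154760 = 0.397514.

0.3975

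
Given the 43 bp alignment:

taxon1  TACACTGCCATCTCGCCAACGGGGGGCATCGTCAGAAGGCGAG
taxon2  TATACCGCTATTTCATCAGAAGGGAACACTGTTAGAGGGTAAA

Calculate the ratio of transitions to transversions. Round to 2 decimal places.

17.00

Transitions are A↔G and C↔T; transversions are all other mismatches.
Transitions: 17. Transversions: 1.
R = 17/1 = 17.00.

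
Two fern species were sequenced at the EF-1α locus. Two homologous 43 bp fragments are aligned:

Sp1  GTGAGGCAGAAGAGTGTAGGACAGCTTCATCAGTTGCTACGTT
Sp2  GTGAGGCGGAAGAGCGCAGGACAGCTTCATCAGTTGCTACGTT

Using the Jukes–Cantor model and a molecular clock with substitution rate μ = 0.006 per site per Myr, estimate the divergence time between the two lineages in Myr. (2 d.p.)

6.10

The sequences differ at 3 of 43 sites (8, 15, 17), so p = 3/43 ≈ 0.069767.
d = −(3/4) ln(1 − 4p/3) = −0.75 ln(1 − 0.093023) = −0.75 ln(0.906977)
  = −0.75 × (-0.097638) = 0.073229 substitutions/site.
Under a molecular clock d = 2μt, so t = d/(2μ) = 0.073229 / (2 × 0.006) = 6.10 Myr.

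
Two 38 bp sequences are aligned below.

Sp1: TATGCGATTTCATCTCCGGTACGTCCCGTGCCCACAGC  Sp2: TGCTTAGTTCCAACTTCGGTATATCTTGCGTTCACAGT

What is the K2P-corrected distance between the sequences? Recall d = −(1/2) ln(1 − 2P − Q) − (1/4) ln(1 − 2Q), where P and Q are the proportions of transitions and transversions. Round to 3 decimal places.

0.951

Of 38 sites, 15 differences are transitions and 2 are transversions, so P = 15/38 ≈ 0.394737 and Q = 2/38 ≈ 0.052632.
Under the Kimura two-parameter model, d = −½ ln(1 − 2P − Q) − ¼ ln(1 − 2Q).
1 − 2P − Q = 0.157894, giving −½ ln(0.157894) = 0.922916.
1 − 2Q = 0.894736, giving −¼ ln(0.894736) = 0.027807.
d = 0.922916 + 0.027807 = 0.950723.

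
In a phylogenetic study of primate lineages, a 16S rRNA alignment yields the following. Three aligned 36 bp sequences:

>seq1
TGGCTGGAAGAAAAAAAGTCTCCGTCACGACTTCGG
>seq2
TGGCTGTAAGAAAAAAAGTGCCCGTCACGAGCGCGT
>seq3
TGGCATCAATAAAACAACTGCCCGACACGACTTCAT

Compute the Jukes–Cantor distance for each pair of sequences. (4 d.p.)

seq1–seq2: 7/36 sites differ → p ≈ 0.194444, d = −0.75 ln(1 − 0.259259) = 0.225078 ≈ 0.2251.
seq1–seq3: 11/36 sites differ → p ≈ 0.305556, d = −0.75 ln(1 − 0.407408) = 0.392437 ≈ 0.3924.
seq2–seq3: 11/36 sites differ → p ≈ 0.305556, d = −0.75 ln(1 − 0.407408) = 0.392437 ≈ 0.3924.

d(seq1,seq2) = 0.2251, d(seq1,seq3) = 0.3924, d(seq2,seq3) = 0.3924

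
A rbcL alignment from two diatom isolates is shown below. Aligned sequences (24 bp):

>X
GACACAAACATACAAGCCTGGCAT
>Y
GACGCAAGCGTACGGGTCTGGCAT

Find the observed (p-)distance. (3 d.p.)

0.250

The sequences differ at 6 of 24 positions (sites 4, 8, 10, 14, 15, 17).
p = 6/24 = 0.250.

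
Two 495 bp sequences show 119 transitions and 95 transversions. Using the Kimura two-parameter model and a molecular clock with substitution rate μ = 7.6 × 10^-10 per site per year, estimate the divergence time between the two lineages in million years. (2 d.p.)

447.07

P = 119/495 ≈ 0.240404 and Q = 95/495 ≈ 0.191919.
Under the Kimura two-parameter model, d = −½ ln(1 − 2P − Q) − ¼ ln(1 − 2Q).
1 − 2P − Q = 0.327273, giving −½ ln(0.327273) = 0.558480.
1 − 2Q = 0.616162, giving −¼ ln(0.616162) = 0.121061.
d = 0.558480 + 0.121061 = 0.679541.
Under a molecular clock d = 2μt, so t = d/(2μ) = 0.679541 / (2 × 7.6 × 10^-10) = 447.07 million years.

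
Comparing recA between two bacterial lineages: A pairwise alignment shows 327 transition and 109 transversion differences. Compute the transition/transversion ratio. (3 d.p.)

3.000

R = 327/109 = 3.000.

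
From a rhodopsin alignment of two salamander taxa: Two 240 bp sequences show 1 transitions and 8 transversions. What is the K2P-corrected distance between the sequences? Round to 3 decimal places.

P = 1/240 ≈ 0.004167 and Q = 8/240 ≈ 0.033333.
Under the Kimura two-parameter model, d = −½ ln(1 − 2P − Q) − ¼ ln(1 − 2Q).
1 − 2P − Q = 0.958333, giving −½ ln(0.958333) = 0.021280.
1 − 2Q = 0.933334, giving −¼ ln(0.933334) = 0.017248.
d = 0.021280 + 0.017248 = 0.038528.

0.039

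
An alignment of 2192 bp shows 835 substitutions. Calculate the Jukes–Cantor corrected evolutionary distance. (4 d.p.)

0.5318

p = 835/2192 ≈ 0.380931.
d = −(3/4) ln(1 − 4p/3) = −0.75 ln(1 − 0.507908) = −0.75 ln(0.492092)
  = −0.75 × (-0.709090) = 0.531818 substitutions/site.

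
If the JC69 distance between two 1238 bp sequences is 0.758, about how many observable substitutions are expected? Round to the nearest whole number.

Invert JC69: p = (3/4)(1 − e^(−4d/3)) = 0.75 × (1 − e^(-1.010667)) = 0.75 × (1 − 0.363976) = 0.477018.
Expected differing sites = pL ≈ 0.477018 × 1238 = 590.548284 ≈ 591.

591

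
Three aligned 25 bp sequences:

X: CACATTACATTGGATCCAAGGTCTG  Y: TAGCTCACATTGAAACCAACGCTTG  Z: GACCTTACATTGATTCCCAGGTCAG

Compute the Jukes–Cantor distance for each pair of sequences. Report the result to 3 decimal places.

X–Y: 9/25 sites differ → p = 0.36, d = −0.75 ln(1 − 0.48) = 0.490445 ≈ 0.490.
X–Z: 6/25 sites differ → p = 0.24, d = −0.75 ln(1 − 0.32) = 0.289247 ≈ 0.289.
Y–Z: 10/25 sites differ → p = 0.4, d = −0.75 ln(1 − 0.533333) = 0.571605 ≈ 0.572.

d(X,Y) = 0.490, d(X,Z) = 0.289, d(Y,Z) = 0.572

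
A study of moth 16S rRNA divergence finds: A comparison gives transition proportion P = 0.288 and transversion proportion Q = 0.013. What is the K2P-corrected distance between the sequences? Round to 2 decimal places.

0.45

Under the Kimura two-parameter model, d = −½ ln(1 − 2P − Q) − ¼ ln(1 − 2Q).
1 − 2P − Q = 0.411, giving −½ ln(0.411) = 0.444581.
1 − 2Q = 0.974, giving −¼ ln(0.974) = 0.006586.
d = 0.444581 + 0.006586 = 0.451167.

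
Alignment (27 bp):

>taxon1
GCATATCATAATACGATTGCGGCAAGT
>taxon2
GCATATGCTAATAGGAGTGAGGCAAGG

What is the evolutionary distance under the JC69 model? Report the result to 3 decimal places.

0.264

The sequences differ at 6 of 27 sites (7, 8, 14, 17, 20, 27), so p = 6/27 ≈ 0.222222.
d = −(3/4) ln(1 − 4p/3) = −0.75 ln(1 − 0.296296) = −0.75 ln(0.703704)
  = −0.75 × (-0.351397) = 0.263548 substitutions/site.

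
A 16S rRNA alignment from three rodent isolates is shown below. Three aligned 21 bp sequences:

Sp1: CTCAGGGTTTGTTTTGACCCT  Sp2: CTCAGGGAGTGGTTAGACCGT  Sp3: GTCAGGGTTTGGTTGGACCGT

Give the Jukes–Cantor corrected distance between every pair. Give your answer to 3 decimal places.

Sp1–Sp2: 5/21 sites differ → p ≈ 0.238095, d = −0.75 ln(1 − 0.31746) = 0.286451 ≈ 0.286.
Sp1–Sp3: 4/21 sites differ → p ≈ 0.190476, d = −0.75 ln(1 − 0.253968) = 0.219740 ≈ 0.220.
Sp2–Sp3: 4/21 sites differ → p ≈ 0.190476, d = −0.75 ln(1 − 0.253968) = 0.219740 ≈ 0.220.

d(Sp1,Sp2) = 0.286, d(Sp1,Sp3) = 0.220, d(Sp2,Sp3) = 0.220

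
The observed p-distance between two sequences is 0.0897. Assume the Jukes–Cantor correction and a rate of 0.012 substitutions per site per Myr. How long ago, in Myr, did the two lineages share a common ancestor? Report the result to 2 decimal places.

d = −(3/4) ln(1 − 4p/3) = −0.75 ln(1 − 0.1196) = −0.75 ln(0.8804)
  = −0.75 × (-0.127379) = 0.095534 substitutions/site.
Under a molecular clock d = 2μt, so t = d/(2μ) = 0.095534 / (2 × 0.012) = 3.98 Myr.

3.98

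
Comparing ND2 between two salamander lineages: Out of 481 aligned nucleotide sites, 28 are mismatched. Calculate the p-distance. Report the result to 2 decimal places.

p = 28/481 = 0.058212… ≈ 0.06 (to 2 d.p.).

0.06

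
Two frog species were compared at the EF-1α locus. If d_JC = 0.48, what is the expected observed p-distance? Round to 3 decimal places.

0.355

p = (3/4)(1 − e^(−4d/3)) = 0.75 × (1 − e^(-0.64)) = 0.75 × (1 − 0.527292) = 0.354531.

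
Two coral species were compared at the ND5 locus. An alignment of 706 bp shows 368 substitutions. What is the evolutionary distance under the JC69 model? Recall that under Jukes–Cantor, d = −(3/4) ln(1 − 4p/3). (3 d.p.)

p = 368/706 ≈ 0.521246.
d = −(3/4) ln(1 − 4p/3) = −0.75 ln(1 − 0.694995) = −0.75 ln(0.305005)
  = −0.75 × (-1.187427) = 0.890570 substitutions/site.

0.891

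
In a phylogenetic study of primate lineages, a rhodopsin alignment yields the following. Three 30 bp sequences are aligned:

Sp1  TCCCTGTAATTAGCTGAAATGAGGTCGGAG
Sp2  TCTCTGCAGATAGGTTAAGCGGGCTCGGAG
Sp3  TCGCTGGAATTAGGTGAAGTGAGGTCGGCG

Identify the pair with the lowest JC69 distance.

Sp1–Sp2: 10/30 differ, p = 0.333, d = 0.441.
Sp1–Sp3: 5/30 differ, p = 0.167, d = 0.188.
Sp2–Sp3: 9/30 differ, p = 0.300, d = 0.383.
The smallest distance is between Sp1 and Sp3.

Sp1 and Sp3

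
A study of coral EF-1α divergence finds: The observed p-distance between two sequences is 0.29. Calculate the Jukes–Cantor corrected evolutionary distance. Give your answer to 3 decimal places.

0.367

d = −(3/4) ln(1 − 4p/3) = −0.75 ln(1 − 0.386667) = −0.75 ln(0.613333)
  = −0.75 × (-0.488847) = 0.366635 substitutions/site.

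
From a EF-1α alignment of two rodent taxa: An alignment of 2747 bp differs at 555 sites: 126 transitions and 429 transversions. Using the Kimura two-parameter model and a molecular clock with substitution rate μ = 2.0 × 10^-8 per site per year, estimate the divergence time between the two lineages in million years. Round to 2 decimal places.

P = 126/2747 ≈ 0.045868 and Q = 429/2747 ≈ 0.15617.
Under the Kimura two-parameter model, d = −½ ln(1 − 2P − Q) − ¼ ln(1 − 2Q).
1 − 2P − Q = 0.752094, giving −½ ln(0.752094) = 0.142447.
1 − 2Q = 0.68766, giving −¼ ln(0.68766) = 0.093615.
d = 0.142447 + 0.093615 = 0.236062.
Under a molecular clock d = 2μt, so t = d/(2μ) = 0.236062 / (2 × 2.0 × 10^-8) = 5.90 million years.

5.90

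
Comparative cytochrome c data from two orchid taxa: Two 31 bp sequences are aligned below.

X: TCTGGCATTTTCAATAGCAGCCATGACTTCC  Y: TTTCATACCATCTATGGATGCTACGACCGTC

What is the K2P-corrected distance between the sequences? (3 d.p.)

1.035

Of 31 sites, 10 differences are transitions and 6 are transversions, so P = 10/31 ≈ 0.322581 and Q = 6/31 ≈ 0.193548.
Under the Kimura two-parameter model, d = −½ ln(1 − 2P − Q) − ¼ ln(1 − 2Q).
1 − 2P − Q = 0.16129, giving −½ ln(0.16129) = 0.912276.
1 − 2Q = 0.612904, giving −¼ ln(0.612904) = 0.122387.
d = 0.912276 + 0.122387 = 1.034663.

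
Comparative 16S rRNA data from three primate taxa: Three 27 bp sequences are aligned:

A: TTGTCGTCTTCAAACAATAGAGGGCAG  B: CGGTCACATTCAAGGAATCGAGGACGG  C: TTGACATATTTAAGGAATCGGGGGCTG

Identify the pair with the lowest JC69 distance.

B and C

A–B: 10/27 differ, p = 0.370, d = 0.511.
A–C: 9/27 differ, p = 0.333, d = 0.441.
B–C: 8/27 differ, p = 0.296, d = 0.377.
The smallest distance is between B and C.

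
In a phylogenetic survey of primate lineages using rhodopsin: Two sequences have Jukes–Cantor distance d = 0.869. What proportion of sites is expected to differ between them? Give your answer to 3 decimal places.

0.515

p = (3/4)(1 − e^(−4d/3)) = 0.75 × (1 − e^(-1.158667)) = 0.75 × (1 − 0.313904) = 0.514572.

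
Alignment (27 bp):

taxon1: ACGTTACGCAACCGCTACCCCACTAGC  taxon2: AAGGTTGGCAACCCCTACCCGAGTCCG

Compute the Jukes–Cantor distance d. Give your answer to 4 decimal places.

0.5107

The sequences differ at 10 of 27 sites (2, 4, 6, 7, 14, 21, 23, 25, 26, 27), so p = 10/27 ≈ 0.37037.
d = −(3/4) ln(1 − 4p/3) = −0.75 ln(1 − 0.493827) = −0.75 ln(0.506173)
  = −0.75 × (-0.680877) = 0.510658 substitutions/site.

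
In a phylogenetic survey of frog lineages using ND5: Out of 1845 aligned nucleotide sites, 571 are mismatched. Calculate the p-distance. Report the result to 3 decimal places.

p = 571/1845 = 0.309485… ≈ 0.309 (to 3 d.p.).

0.309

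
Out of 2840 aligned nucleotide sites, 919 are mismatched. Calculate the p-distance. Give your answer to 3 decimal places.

p = 919/2840 = 0.323591… ≈ 0.324 (to 3 d.p.).

0.324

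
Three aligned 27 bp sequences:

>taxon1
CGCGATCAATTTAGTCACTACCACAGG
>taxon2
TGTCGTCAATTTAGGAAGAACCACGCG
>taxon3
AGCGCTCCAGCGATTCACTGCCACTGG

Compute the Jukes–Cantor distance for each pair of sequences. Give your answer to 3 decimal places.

taxon1–taxon2: 10/27 sites differ → p ≈ 0.37037, d = −0.75 ln(1 − 0.493827) = 0.510658 ≈ 0.511.
taxon1–taxon3: 9/27 sites differ → p ≈ 0.333333, d = −0.75 ln(1 − 0.444444) = 0.440839 ≈ 0.441.
taxon2–taxon3: 16/27 sites differ → p ≈ 0.592593, d = −0.75 ln(1 − 0.790124) = 1.170929 ≈ 1.171.

d(taxon1,taxon2) = 0.511, d(taxon1,taxon3) = 0.441, d(taxon2,taxon3) = 1.171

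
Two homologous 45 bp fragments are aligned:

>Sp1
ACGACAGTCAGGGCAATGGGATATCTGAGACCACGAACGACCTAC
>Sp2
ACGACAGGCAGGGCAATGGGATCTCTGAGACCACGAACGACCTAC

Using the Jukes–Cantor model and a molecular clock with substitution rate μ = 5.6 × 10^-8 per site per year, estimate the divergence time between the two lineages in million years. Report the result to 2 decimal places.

The sequences differ at 2 of 45 sites (8, 23), so p = 2/45 ≈ 0.044444.
d = −(3/4) ln(1 − 4p/3) = −0.75 ln(1 − 0.059259) = −0.75 ln(0.940741)
  = −0.75 × (-0.061087) = 0.045815 substitutions/site.
Under a molecular clock d = 2μt, so t = d/(2μ) = 0.045815 / (2 × 5.6 × 10^-8) = 0.41 million years.

0.41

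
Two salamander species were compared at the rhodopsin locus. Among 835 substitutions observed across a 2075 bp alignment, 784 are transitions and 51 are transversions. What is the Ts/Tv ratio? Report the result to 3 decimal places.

R = 784/51 = 15.372549… ≈ 15.373 (to 3 d.p.).

15.373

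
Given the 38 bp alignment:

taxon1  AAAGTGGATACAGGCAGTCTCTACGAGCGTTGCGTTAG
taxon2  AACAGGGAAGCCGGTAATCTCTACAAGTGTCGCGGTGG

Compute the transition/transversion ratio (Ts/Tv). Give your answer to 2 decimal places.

1.60

Transitions are A↔G and C↔T; transversions are all other mismatches.
Transitions: 8. Transversions: 5.
R = 8/5 = 1.60.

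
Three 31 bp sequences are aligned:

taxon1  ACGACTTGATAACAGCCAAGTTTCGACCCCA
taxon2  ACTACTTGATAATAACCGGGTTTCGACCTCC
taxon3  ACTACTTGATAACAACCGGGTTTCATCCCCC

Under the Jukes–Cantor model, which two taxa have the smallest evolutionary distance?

taxon2 and taxon3

taxon1–taxon2: 7/31 differ, p = 0.226, d = 0.269.
taxon1–taxon3: 7/31 differ, p = 0.226, d = 0.269.
taxon2–taxon3: 4/31 differ, p = 0.129, d = 0.142.
The smallest distance is between taxon2 and taxon3.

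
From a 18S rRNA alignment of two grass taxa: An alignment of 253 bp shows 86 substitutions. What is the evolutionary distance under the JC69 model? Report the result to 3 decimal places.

0.453

p = 86/253 ≈ 0.339921.
d = −(3/4) ln(1 − 4p/3) = −0.75 ln(1 − 0.453228) = −0.75 ln(0.546772)
  = −0.75 × (-0.603723) = 0.452792 substitutions/site.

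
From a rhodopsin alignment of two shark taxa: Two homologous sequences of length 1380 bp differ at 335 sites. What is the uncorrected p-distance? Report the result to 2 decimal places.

0.24

p = 335/1380 = 0.242753… ≈ 0.24 (to 2 d.p.).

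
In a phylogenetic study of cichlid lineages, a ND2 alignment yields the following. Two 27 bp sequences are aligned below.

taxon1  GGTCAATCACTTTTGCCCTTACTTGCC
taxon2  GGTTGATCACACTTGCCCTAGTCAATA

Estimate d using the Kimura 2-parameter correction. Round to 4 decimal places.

Of 27 sites, 8 differences are transitions and 4 are transversions, so P = 8/27 ≈ 0.296296 and Q = 4/27 ≈ 0.148148.
Under the Kimura two-parameter model, d = −½ ln(1 − 2P − Q) − ¼ ln(1 − 2Q).
1 − 2P − Q = 0.25926, giving −½ ln(0.25926) = 0.674962.
1 − 2Q = 0.703704, giving −¼ ln(0.703704) = 0.087849.
d = 0.674962 + 0.087849 = 0.762811.

0.7628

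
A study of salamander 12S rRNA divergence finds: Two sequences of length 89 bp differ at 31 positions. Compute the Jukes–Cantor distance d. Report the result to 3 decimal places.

p = 31/89 ≈ 0.348315.
d = −(3/4) ln(1 − 4p/3) = −0.75 ln(1 − 0.46442) = −0.75 ln(0.53558)
  = −0.75 × (-0.624405) = 0.468304 substitutions/site.

0.468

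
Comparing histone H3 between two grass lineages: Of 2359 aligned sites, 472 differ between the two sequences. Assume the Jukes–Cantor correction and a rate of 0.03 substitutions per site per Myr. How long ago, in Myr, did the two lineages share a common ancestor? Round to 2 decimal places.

p = 472/2359 ≈ 0.200085.
d = −(3/4) ln(1 − 4p/3) = −0.75 ln(1 − 0.26678) = −0.75 ln(0.73322)
  = −0.75 × (-0.310309) = 0.232732 substitutions/site.
Under a molecular clock d = 2μt, so t = d/(2μ) = 0.232732 / (2 × 0.03) = 3.88 Myr.

3.88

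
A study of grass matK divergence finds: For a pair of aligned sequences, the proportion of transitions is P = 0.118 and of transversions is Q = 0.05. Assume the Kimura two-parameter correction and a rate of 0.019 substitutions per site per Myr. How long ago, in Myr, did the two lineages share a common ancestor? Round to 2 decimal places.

5.13

Under the Kimura two-parameter model, d = −½ ln(1 − 2P − Q) − ¼ ln(1 − 2Q).
1 − 2P − Q = 0.714, giving −½ ln(0.714) = 0.168436.
1 − 2Q = 0.9, giving −¼ ln(0.9) = 0.026340.
d = 0.168436 + 0.026340 = 0.194776.
Under a molecular clock d = 2μt, so t = d/(2μ) = 0.194776 / (2 × 0.019) = 5.13 Myr.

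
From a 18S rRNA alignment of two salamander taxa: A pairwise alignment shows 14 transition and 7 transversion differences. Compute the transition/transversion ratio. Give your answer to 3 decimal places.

R = 14/7 = 2.000.

2.000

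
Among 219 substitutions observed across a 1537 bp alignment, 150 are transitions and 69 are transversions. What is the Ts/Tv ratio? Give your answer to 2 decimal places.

2.17

R = 150/69 = 2.173913… ≈ 2.17 (to 2 d.p.).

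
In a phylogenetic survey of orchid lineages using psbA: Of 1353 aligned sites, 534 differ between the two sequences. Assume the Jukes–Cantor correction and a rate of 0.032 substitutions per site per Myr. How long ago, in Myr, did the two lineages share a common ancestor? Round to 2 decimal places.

p = 534/1353 ≈ 0.394678.
d = −(3/4) ln(1 − 4p/3) = −0.75 ln(1 − 0.526237) = −0.75 ln(0.473763)
  = −0.75 × (-0.747048) = 0.560286 substitutions/site.
Under a molecular clock d = 2μt, so t = d/(2μ) = 0.560286 / (2 × 0.032) = 8.75 Myr.

8.75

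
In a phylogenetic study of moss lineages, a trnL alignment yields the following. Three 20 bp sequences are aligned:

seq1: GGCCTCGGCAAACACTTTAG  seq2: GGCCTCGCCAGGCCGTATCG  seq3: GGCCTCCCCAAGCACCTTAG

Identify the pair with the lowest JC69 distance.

seq1–seq2: 7/20 differ, p = 0.350, d = 0.471.
seq1–seq3: 4/20 differ, p = 0.200, d = 0.233.
seq2–seq3: 7/20 differ, p = 0.350, d = 0.471.
The smallest distance is between seq1 and seq3.

seq1 and seq3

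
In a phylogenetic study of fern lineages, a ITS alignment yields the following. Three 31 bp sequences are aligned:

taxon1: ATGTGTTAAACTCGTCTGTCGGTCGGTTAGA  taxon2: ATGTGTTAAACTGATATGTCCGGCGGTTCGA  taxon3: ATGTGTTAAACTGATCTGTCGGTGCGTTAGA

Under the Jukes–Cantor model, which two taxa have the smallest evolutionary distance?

taxon1 and taxon3

taxon1–taxon2: 6/31 differ, p = 0.194, d = 0.224.
taxon1–taxon3: 4/31 differ, p = 0.129, d = 0.142.
taxon2–taxon3: 6/31 differ, p = 0.194, d = 0.224.
The smallest distance is between taxon1 and taxon3.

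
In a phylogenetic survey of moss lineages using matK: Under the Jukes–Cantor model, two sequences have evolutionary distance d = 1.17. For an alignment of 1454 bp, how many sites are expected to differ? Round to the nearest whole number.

861

Invert JC69: p = (3/4)(1 − e^(−4d/3)) = 0.75 × (1 − e^(-1.56)) = 0.75 × (1 − 0.210136) = 0.592398.
Expected differing sites = pL ≈ 0.592398 × 1454 = 861.346692 ≈ 861.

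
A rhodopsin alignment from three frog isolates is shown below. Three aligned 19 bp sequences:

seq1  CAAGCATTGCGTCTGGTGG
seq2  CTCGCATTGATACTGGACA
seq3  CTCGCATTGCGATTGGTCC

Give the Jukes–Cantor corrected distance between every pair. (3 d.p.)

d(seq1,seq2) = 0.618, d(seq1,seq3) = 0.410, d(seq2,seq3) = 0.324

seq1–seq2: 8/19 sites differ → p ≈ 0.421053, d = −0.75 ln(1 − 0.561404) = 0.618132 ≈ 0.618.
seq1–seq3: 6/19 sites differ → p ≈ 0.315789, d = −0.75 ln(1 − 0.421052) = 0.409907 ≈ 0.410.
seq2–seq3: 5/19 sites differ → p ≈ 0.263158, d = −0.75 ln(1 − 0.350877) = 0.324100 ≈ 0.324.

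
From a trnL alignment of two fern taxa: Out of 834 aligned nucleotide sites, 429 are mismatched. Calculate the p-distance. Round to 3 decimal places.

p = 429/834 = 0.514388… ≈ 0.514 (to 3 d.p.).

0.514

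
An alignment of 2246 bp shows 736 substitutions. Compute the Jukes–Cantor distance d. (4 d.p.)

0.4308

p = 736/2246 ≈ 0.327694.
d = −(3/4) ln(1 − 4p/3) = −0.75 ln(1 − 0.436925) = −0.75 ln(0.563075)
  = −0.75 × (-0.574342) = 0.430757 substitutions/site.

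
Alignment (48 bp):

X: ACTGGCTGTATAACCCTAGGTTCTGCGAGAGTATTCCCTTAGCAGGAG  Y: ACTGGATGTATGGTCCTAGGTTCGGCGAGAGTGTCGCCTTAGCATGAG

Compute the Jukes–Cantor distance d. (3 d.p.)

The sequences differ at 9 of 48 sites (6, 12, 13, 14, 24, 33, 35, 36, 45), so p = 9/48 = 0.1875.
d = −(3/4) ln(1 − 4p/3) = −0.75 ln(1 − 0.25) = −0.75 ln(0.75)
  = −0.75 × (-0.287682) = 0.215762 substitutions/site.

0.216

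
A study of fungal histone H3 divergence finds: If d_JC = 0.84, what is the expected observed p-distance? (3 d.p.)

p = (3/4)(1 − e^(−4d/3)) = 0.75 × (1 − e^(-1.12)) = 0.75 × (1 − 0.326280) = 0.505290.

0.505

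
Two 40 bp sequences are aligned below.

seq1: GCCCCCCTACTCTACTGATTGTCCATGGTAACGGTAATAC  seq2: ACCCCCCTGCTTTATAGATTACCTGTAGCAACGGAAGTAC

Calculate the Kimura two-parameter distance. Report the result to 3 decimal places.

0.484

Of 40 sites, 11 differences are transitions and 2 are transversions, so P = 11/40 = 0.275 and Q = 2/40 = 0.05.
Under the Kimura two-parameter model, d = −½ ln(1 − 2P − Q) − ¼ ln(1 − 2Q).
1 − 2P − Q = 0.4, giving −½ ln(0.4) = 0.458145.
1 − 2Q = 0.9, giving −¼ ln(0.9) = 0.026340.
d = 0.458145 + 0.026340 = 0.484485.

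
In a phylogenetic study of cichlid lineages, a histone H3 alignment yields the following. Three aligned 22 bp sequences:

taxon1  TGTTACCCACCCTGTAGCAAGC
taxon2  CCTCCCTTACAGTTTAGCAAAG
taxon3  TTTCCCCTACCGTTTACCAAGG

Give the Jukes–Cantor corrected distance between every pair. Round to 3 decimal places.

d(taxon1,taxon2) = 0.824, d(taxon1,taxon3) = 0.497, d(taxon2,taxon3) = 0.339

taxon1–taxon2: 11/22 sites differ → p = 0.5, d = −0.75 ln(1 − 0.666667) = 0.823960 ≈ 0.824.
taxon1–taxon3: 8/22 sites differ → p ≈ 0.363636, d = −0.75 ln(1 − 0.484848) = 0.497470 ≈ 0.497.
taxon2–taxon3: 6/22 sites differ → p ≈ 0.272727, d = −0.75 ln(1 − 0.363636) = 0.338988 ≈ 0.339.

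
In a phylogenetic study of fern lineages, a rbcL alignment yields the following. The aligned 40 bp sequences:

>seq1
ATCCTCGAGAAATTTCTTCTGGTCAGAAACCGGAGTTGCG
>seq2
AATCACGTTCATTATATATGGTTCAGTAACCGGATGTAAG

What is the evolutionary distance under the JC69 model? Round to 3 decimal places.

0.687

The sequences differ at 18 of 40 sites, so p = 18/40 = 0.45.
d = −(3/4) ln(1 − 4p/3) = −0.75 ln(1 − 0.6) = −0.75 ln(0.4)
  = −0.75 × (-0.916291) = 0.687218 substitutions/site.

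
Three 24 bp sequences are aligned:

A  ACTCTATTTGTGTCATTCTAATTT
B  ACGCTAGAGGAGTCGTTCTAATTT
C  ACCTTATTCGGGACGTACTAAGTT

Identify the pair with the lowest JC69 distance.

A–B: 6/24 differ, p = 0.250, d = 0.304.
A–C: 8/24 differ, p = 0.333, d = 0.441.
B–C: 9/24 differ, p = 0.375, d = 0.520.
The smallest distance is between A and B.

A and B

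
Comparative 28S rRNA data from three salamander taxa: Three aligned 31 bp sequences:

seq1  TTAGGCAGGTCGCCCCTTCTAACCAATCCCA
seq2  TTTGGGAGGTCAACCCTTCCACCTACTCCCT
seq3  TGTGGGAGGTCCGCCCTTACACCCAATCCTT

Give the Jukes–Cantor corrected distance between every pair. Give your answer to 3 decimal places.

seq1–seq2: 9/31 sites differ → p ≈ 0.290323, d = −0.75 ln(1 − 0.387097) = 0.367161 ≈ 0.367.
seq1–seq3: 10/31 sites differ → p ≈ 0.322581, d = −0.75 ln(1 − 0.430108) = 0.421731 ≈ 0.422.
seq2–seq3: 7/31 sites differ → p ≈ 0.225806, d = −0.75 ln(1 − 0.301075) = 0.268659 ≈ 0.269.

d(seq1,seq2) = 0.367, d(seq1,seq3) = 0.422, d(seq2,seq3) = 0.269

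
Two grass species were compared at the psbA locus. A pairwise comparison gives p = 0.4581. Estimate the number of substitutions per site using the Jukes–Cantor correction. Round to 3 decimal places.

0.708

d = −(3/4) ln(1 − 4p/3) = −0.75 ln(1 − 0.6108) = −0.75 ln(0.3892)
  = −0.75 × (-0.943662) = 0.707747 substitutions/site.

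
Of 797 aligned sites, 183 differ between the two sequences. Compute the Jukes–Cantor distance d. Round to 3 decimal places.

0.274

p = 183/797 ≈ 0.229611.
d = −(3/4) ln(1 − 4p/3) = −0.75 ln(1 − 0.306148) = −0.75 ln(0.693852)
  = −0.75 × (-0.365497) = 0.274123 substitutions/site.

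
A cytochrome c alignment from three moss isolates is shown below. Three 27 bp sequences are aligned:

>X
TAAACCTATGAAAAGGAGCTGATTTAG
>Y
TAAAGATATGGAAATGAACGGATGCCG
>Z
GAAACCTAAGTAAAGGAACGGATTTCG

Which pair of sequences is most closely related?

X and Z

X–Y: 9/27 differ, p = 0.333, d = 0.441.
X–Z: 6/27 differ, p = 0.222, d = 0.264.
Y–Z: 8/27 differ, p = 0.296, d = 0.377.
The smallest distance is between X and Z.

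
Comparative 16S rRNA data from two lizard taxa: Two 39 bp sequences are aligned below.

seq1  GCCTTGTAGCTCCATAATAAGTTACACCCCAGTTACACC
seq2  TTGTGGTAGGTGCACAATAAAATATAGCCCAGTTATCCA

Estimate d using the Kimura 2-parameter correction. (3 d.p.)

0.489

Of 39 sites, 5 differences are transitions and 9 are transversions, so P = 5/39 ≈ 0.128205 and Q = 9/39 ≈ 0.230769.
Under the Kimura two-parameter model, d = −½ ln(1 − 2P − Q) − ¼ ln(1 − 2Q).
1 − 2P − Q = 0.512821, giving −½ ln(0.512821) = 0.333914.
1 − 2Q = 0.538462, giving −¼ ln(0.538462) = 0.154760.
d = 0.333914 + 0.154760 = 0.488674.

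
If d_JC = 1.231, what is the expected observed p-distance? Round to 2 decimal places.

0.60

p = (3/4)(1 − e^(−4d/3)) = 0.75 × (1 − e^(-1.641333)) = 0.75 × (1 − 0.193722) = 0.604709.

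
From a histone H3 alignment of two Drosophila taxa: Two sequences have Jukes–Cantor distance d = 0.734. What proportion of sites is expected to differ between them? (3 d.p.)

p = (3/4)(1 − e^(−4d/3)) = 0.75 × (1 − e^(-0.978667)) = 0.75 × (1 − 0.375812) = 0.468141.

0.468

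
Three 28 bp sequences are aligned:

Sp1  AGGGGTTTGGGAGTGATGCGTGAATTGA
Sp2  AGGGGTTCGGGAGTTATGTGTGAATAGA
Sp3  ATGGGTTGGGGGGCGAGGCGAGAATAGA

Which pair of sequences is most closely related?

Sp1–Sp2: 4/28 differ, p = 0.143, d = 0.158.
Sp1–Sp3: 7/28 differ, p = 0.250, d = 0.304.
Sp2–Sp3: 8/28 differ, p = 0.286, d = 0.360.
The smallest distance is between Sp1 and Sp2.

Sp1 and Sp2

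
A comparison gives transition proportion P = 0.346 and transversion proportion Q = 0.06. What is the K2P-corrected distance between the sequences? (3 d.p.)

Under the Kimura two-parameter model, d = −½ ln(1 − 2P − Q) − ¼ ln(1 − 2Q).
1 − 2P − Q = 0.248, giving −½ ln(0.248) = 0.697163.
1 − 2Q = 0.88, giving −¼ ln(0.88) = 0.031958.
d = 0.697163 + 0.031958 = 0.729121.

0.729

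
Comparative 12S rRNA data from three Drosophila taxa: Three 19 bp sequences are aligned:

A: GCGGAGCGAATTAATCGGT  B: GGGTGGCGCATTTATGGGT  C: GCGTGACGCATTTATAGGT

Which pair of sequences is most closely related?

B and C

A–B: 6/19 differ, p = 0.316, d = 0.410.
A–C: 6/19 differ, p = 0.316, d = 0.410.
B–C: 3/19 differ, p = 0.158, d = 0.177.
The smallest distance is between B and C.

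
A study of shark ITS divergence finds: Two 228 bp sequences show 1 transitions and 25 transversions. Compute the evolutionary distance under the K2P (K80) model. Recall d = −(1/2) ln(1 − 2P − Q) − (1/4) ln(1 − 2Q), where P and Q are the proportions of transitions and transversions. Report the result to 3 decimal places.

0.125

P = 1/228 ≈ 0.004386 and Q = 25/228 ≈ 0.109649.
Under the Kimura two-parameter model, d = −½ ln(1 − 2P − Q) − ¼ ln(1 − 2Q).
1 − 2P − Q = 0.881579, giving −½ ln(0.881579) = 0.063020.
1 − 2Q = 0.780702, giving −¼ ln(0.780702) = 0.061890.
d = 0.063020 + 0.061890 = 0.124910.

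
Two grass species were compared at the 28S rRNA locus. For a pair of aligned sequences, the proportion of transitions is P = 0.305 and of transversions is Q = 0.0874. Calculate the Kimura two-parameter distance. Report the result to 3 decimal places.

Under the Kimura two-parameter model, d = −½ ln(1 − 2P − Q) − ¼ ln(1 − 2Q).
1 − 2P − Q = 0.3026, giving −½ ln(0.3026) = 0.597672.
1 − 2Q = 0.8252, giving −¼ ln(0.8252) = 0.048032.
d = 0.597672 + 0.048032 = 0.645704.

0.646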